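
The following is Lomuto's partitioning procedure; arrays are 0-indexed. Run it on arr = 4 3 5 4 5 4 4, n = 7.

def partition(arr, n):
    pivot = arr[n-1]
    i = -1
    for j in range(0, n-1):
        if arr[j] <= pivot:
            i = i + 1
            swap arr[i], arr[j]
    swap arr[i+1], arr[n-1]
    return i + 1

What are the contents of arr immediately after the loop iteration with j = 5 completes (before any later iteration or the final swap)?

pivot = arr[6] = 4; i = -1
j=0: arr[0]=4 ≤ 4 → i=0, swap arr[0],arr[0] (no change) → 4 3 5 4 5 4 4
j=1: arr[1]=3 ≤ 4 → i=1, swap arr[1],arr[1] (no change) → 4 3 5 4 5 4 4
j=2: arr[2]=5 > 4 → no swap
j=3: arr[3]=4 ≤ 4 → i=2, swap arr[2],arr[3] → 4 3 4 5 5 4 4
j=4: arr[4]=5 > 4 → no swap
j=5: arr[5]=4 ≤ 4 → i=3, swap arr[3],arr[5] → 4 3 4 4 5 5 4
(after j=5) arr = 4 3 4 4 5 5 4

4 3 4 4 5 5 4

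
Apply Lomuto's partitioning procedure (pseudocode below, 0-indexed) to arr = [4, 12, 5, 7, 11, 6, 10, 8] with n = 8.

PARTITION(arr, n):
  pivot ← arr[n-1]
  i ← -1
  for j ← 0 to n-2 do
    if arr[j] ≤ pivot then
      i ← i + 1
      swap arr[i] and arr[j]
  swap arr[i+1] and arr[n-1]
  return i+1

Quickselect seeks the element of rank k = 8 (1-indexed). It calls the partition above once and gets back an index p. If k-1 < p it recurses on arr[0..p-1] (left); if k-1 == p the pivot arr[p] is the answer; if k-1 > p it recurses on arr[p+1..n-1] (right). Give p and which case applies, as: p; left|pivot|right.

4; right

pivot=8, i=-1
j=0: 4≤8, i=0, swap(0,0) ⇒ [4, 12, 5, 7, 11, 6, 10, 8]
j=1: 12>8, skip
j=2: 5≤8, i=1, swap(1,2) ⇒ [4, 5, 12, 7, 11, 6, 10, 8]
j=3: 7≤8, i=2, swap(2,3) ⇒ [4, 5, 7, 12, 11, 6, 10, 8]
j=4: 11>8, skip
j=5: 6≤8, i=3, swap(3,5) ⇒ [4, 5, 7, 6, 11, 12, 10, 8]
j=6: 10>8, skip
swap(4,7) ⇒ [4, 5, 7, 6, 8, 12, 10, 11]; return 4
p = 4; k-1 = 7 > 4 ⇒ right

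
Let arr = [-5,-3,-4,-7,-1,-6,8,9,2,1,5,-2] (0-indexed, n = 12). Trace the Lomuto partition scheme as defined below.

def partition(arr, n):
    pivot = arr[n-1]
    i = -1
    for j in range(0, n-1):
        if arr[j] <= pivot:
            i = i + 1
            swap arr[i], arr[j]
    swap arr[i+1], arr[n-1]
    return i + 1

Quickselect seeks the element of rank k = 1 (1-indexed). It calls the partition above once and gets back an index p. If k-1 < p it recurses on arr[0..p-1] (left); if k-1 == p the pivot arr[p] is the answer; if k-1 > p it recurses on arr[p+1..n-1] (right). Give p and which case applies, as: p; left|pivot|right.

5; left

pivot = arr[11] = -2; i = -1
j=0: arr[0]=-5 ≤ -2 → i=0, swap arr[0],arr[0] (no change) → [-5,-3,-4,-7,-1,-6,8,9,2,1,5,-2]
j=1: arr[1]=-3 ≤ -2 → i=1, swap arr[1],arr[1] (no change) → [-5,-3,-4,-7,-1,-6,8,9,2,1,5,-2]
j=2: arr[2]=-4 ≤ -2 → i=2, swap arr[2],arr[2] (no change) → [-5,-3,-4,-7,-1,-6,8,9,2,1,5,-2]
j=3: arr[3]=-7 ≤ -2 → i=3, swap arr[3],arr[3] (no change) → [-5,-3,-4,-7,-1,-6,8,9,2,1,5,-2]
j=4: arr[4]=-1 > -2 → no swap
j=5: arr[5]=-6 ≤ -2 → i=4, swap arr[4],arr[5] → [-5,-3,-4,-7,-6,-1,8,9,2,1,5,-2]
j=6: arr[6]=8 > -2 → no swap
j=7: arr[7]=9 > -2 → no swap
j=8: arr[8]=2 > -2 → no swap
j=9: arr[9]=1 > -2 → no swap
j=10: arr[10]=5 > -2 → no swap
final swap arr[5],arr[11] → [-5,-3,-4,-7,-6,-2,8,9,2,1,5,-1]; return 5
p = 5; k-1 = 0 < 5 ⇒ left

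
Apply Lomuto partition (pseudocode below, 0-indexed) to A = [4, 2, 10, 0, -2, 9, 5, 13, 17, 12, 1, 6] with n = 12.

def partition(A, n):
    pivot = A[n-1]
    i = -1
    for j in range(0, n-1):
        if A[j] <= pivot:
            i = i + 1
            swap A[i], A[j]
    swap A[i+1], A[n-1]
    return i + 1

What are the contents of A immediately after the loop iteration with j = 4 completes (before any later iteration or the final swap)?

[4, 2, 0, -2, 10, 9, 5, 13, 17, 12, 1, 6]

pivot=6, i=-1
j=0: 4≤6, i=0, swap(0,0) ⇒ [4, 2, 10, 0, -2, 9, 5, 13, 17, 12, 1, 6]
j=1: 2≤6, i=1, swap(1,1) ⇒ [4, 2, 10, 0, -2, 9, 5, 13, 17, 12, 1, 6]
j=2: 10>6, skip
j=3: 0≤6, i=2, swap(2,3) ⇒ [4, 2, 0, 10, -2, 9, 5, 13, 17, 12, 1, 6]
j=4: -2≤6, i=3, swap(3,4) ⇒ [4, 2, 0, -2, 10, 9, 5, 13, 17, 12, 1, 6]
(after j=4) A = [4, 2, 0, -2, 10, 9, 5, 13, 17, 12, 1, 6]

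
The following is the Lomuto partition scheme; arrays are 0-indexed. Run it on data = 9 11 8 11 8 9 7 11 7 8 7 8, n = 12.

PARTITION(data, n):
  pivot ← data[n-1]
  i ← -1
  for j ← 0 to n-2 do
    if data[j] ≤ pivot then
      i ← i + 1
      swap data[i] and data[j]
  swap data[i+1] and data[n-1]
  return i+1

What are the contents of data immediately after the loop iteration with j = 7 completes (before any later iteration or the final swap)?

8 8 7 11 11 9 9 11 7 8 7 8

pivot = data[11] = 8; i = -1
j=0: data[0]=9 > 8 → no swap
j=1: data[1]=11 > 8 → no swap
j=2: data[2]=8 ≤ 8 → i=0, swap data[0],data[2] → 8 11 9 11 8 9 7 11 7 8 7 8
j=3: data[3]=11 > 8 → no swap
j=4: data[4]=8 ≤ 8 → i=1, swap data[1],data[4] → 8 8 9 11 11 9 7 11 7 8 7 8
j=5: data[5]=9 > 8 → no swap
j=6: data[6]=7 ≤ 8 → i=2, swap data[2],data[6] → 8 8 7 11 11 9 9 11 7 8 7 8
j=7: data[7]=11 > 8 → no swap
(after j=7) data = 8 8 7 11 11 9 9 11 7 8 7 8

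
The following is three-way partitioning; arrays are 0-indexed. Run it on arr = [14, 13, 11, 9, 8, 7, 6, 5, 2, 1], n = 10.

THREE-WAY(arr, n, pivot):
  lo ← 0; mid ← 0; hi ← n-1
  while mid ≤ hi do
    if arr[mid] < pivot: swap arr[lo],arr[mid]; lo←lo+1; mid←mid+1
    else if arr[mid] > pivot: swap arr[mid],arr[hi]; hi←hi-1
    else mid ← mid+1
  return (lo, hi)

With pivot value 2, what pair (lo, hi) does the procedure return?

(1, 1)

pivot = 2; lo=0, mid=0, hi=9
arr[mid]=14>2: swap arr[0],arr[9]; hi=8 → [1, 13, 11, 9, 8, 7, 6, 5, 2, 14]
arr[mid]=1<2: swap arr[0],arr[0]; lo=1,mid=1 → [1, 13, 11, 9, 8, 7, 6, 5, 2, 14]
arr[mid]=13>2: swap arr[1],arr[8]; hi=7 → [1, 2, 11, 9, 8, 7, 6, 5, 13, 14]
arr[mid]=2=2: mid=2
arr[mid]=11>2: swap arr[2],arr[7]; hi=6 → [1, 2, 5, 9, 8, 7, 6, 11, 13, 14]
arr[mid]=5>2: swap arr[2],arr[6]; hi=5 → [1, 2, 6, 9, 8, 7, 5, 11, 13, 14]
arr[mid]=6>2: swap arr[2],arr[5]; hi=4 → [1, 2, 7, 9, 8, 6, 5, 11, 13, 14]
arr[mid]=7>2: swap arr[2],arr[4]; hi=3 → [1, 2, 8, 9, 7, 6, 5, 11, 13, 14]
arr[mid]=8>2: swap arr[2],arr[3]; hi=2 → [1, 2, 9, 8, 7, 6, 5, 11, 13, 14]
arr[mid]=9>2: swap arr[2],arr[2]; hi=1 → [1, 2, 9, 8, 7, 6, 5, 11, 13, 14]
end: lo=1, hi=1; arr = [1, 2, 9, 8, 7, 6, 5, 11, 13, 14]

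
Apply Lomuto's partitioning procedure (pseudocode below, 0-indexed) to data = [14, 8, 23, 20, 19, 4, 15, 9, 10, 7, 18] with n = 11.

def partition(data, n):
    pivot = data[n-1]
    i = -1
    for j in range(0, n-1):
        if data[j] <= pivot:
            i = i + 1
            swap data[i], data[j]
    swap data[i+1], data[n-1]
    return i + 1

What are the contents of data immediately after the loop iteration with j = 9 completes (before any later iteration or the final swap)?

[14, 8, 4, 15, 9, 10, 7, 19, 23, 20, 18]

pivot=18, i=-1
j=0: 14≤18, i=0, swap(0,0) ⇒ [14, 8, 23, 20, 19, 4, 15, 9, 10, 7, 18]
j=1: 8≤18, i=1, swap(1,1) ⇒ [14, 8, 23, 20, 19, 4, 15, 9, 10, 7, 18]
j=2: 23>18, skip
j=3: 20>18, skip
j=4: 19>18, skip
j=5: 4≤18, i=2, swap(2,5) ⇒ [14, 8, 4, 20, 19, 23, 15, 9, 10, 7, 18]
j=6: 15≤18, i=3, swap(3,6) ⇒ [14, 8, 4, 15, 19, 23, 20, 9, 10, 7, 18]
j=7: 9≤18, i=4, swap(4,7) ⇒ [14, 8, 4, 15, 9, 23, 20, 19, 10, 7, 18]
j=8: 10≤18, i=5, swap(5,8) ⇒ [14, 8, 4, 15, 9, 10, 20, 19, 23, 7, 18]
j=9: 7≤18, i=6, swap(6,9) ⇒ [14, 8, 4, 15, 9, 10, 7, 19, 23, 20, 18]
(after j=9) data = [14, 8, 4, 15, 9, 10, 7, 19, 23, 20, 18]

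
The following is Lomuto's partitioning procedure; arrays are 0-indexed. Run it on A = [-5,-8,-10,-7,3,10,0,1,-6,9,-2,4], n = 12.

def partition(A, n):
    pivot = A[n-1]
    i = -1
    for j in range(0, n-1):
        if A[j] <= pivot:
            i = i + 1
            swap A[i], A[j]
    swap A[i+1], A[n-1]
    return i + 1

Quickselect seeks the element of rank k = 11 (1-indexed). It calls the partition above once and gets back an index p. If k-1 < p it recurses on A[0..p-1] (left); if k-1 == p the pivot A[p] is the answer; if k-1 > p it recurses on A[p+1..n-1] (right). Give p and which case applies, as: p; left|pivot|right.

pivot = A[11] = 4; i = -1
j=0: A[0]=-5 ≤ 4 → i=0, swap A[0],A[0] (no change) → [-5,-8,-10,-7,3,10,0,1,-6,9,-2,4]
j=1: A[1]=-8 ≤ 4 → i=1, swap A[1],A[1] (no change) → [-5,-8,-10,-7,3,10,0,1,-6,9,-2,4]
j=2: A[2]=-10 ≤ 4 → i=2, swap A[2],A[2] (no change) → [-5,-8,-10,-7,3,10,0,1,-6,9,-2,4]
j=3: A[3]=-7 ≤ 4 → i=3, swap A[3],A[3] (no change) → [-5,-8,-10,-7,3,10,0,1,-6,9,-2,4]
j=4: A[4]=3 ≤ 4 → i=4, swap A[4],A[4] (no change) → [-5,-8,-10,-7,3,10,0,1,-6,9,-2,4]
j=5: A[5]=10 > 4 → no swap
j=6: A[6]=0 ≤ 4 → i=5, swap A[5],A[6] → [-5,-8,-10,-7,3,0,10,1,-6,9,-2,4]
j=7: A[7]=1 ≤ 4 → i=6, swap A[6],A[7] → [-5,-8,-10,-7,3,0,1,10,-6,9,-2,4]
j=8: A[8]=-6 ≤ 4 → i=7, swap A[7],A[8] → [-5,-8,-10,-7,3,0,1,-6,10,9,-2,4]
j=9: A[9]=9 > 4 → no swap
j=10: A[10]=-2 ≤ 4 → i=8, swap A[8],A[10] → [-5,-8,-10,-7,3,0,1,-6,-2,9,10,4]
final swap A[9],A[11] → [-5,-8,-10,-7,3,0,1,-6,-2,4,10,9]; return 9
p = 9; k-1 = 10 > 9 ⇒ right

9; right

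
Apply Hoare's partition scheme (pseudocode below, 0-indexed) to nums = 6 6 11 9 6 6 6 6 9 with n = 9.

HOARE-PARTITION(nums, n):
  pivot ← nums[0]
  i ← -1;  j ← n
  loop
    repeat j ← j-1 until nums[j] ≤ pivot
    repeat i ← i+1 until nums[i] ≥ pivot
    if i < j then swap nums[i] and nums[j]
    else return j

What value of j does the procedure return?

pivot = nums[0] = 6; i = -1, j = 9
j→7 (nums[7]=6≤6), i→0 (nums[0]=6≥6); i<j, swap → 6 6 11 9 6 6 6 6 9
j→6 (nums[6]=6≤6), i→1 (nums[1]=6≥6); i<j, swap → 6 6 11 9 6 6 6 6 9
j→5 (nums[5]=6≤6), i→2 (nums[2]=11≥6); i<j, swap → 6 6 6 9 6 11 6 6 9
j→4 (nums[4]=6≤6), i→3 (nums[3]=9≥6); i<j, swap → 6 6 6 6 9 11 6 6 9
j→3, i→4; i≥j, return j=3. nums = 6 6 6 6 9 11 6 6 9

3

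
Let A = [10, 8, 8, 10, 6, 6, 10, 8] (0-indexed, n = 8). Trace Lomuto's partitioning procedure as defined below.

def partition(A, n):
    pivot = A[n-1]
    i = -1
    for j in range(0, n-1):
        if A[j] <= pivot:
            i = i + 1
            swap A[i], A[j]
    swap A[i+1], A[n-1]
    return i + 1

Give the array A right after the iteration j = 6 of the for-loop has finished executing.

[8, 8, 6, 6, 10, 10, 10, 8]

pivot = A[7] = 8; i = -1
j=0: A[0]=10 > 8 → no swap
j=1: A[1]=8 ≤ 8 → i=0, swap A[0],A[1] → [8, 10, 8, 10, 6, 6, 10, 8]
j=2: A[2]=8 ≤ 8 → i=1, swap A[1],A[2] → [8, 8, 10, 10, 6, 6, 10, 8]
j=3: A[3]=10 > 8 → no swap
j=4: A[4]=6 ≤ 8 → i=2, swap A[2],A[4] → [8, 8, 6, 10, 10, 6, 10, 8]
j=5: A[5]=6 ≤ 8 → i=3, swap A[3],A[5] → [8, 8, 6, 6, 10, 10, 10, 8]
j=6: A[6]=10 > 8 → no swap
(after j=6) A = [8, 8, 6, 6, 10, 10, 10, 8]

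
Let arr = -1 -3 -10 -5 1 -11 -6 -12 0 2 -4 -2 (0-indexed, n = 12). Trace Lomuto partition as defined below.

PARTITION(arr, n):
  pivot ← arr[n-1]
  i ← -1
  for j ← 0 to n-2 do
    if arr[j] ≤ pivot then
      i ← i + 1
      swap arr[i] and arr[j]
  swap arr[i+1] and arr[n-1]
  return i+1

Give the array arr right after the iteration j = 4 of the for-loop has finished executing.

pivot = arr[11] = -2; i = -1
j=0: arr[0]=-1 > -2 → no swap
j=1: arr[1]=-3 ≤ -2 → i=0, swap arr[0],arr[1] → -3 -1 -10 -5 1 -11 -6 -12 0 2 -4 -2
j=2: arr[2]=-10 ≤ -2 → i=1, swap arr[1],arr[2] → -3 -10 -1 -5 1 -11 -6 -12 0 2 -4 -2
j=3: arr[3]=-5 ≤ -2 → i=2, swap arr[2],arr[3] → -3 -10 -5 -1 1 -11 -6 -12 0 2 -4 -2
j=4: arr[4]=1 > -2 → no swap
(after j=4) arr = -3 -10 -5 -1 1 -11 -6 -12 0 2 -4 -2

-3 -10 -5 -1 1 -11 -6 -12 0 2 -4 -2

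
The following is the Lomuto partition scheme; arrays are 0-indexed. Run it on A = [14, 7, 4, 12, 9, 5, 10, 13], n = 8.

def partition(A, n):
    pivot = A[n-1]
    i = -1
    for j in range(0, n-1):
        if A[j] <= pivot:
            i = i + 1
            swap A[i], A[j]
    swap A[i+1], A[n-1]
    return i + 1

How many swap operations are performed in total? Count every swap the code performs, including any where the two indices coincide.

7

pivot = A[7] = 13; i = -1
j=0: A[0]=14 > 13 → no swap
j=1: A[1]=7 ≤ 13 → i=0, swap A[0],A[1] → [7, 14, 4, 12, 9, 5, 10, 13]
j=2: A[2]=4 ≤ 13 → i=1, swap A[1],A[2] → [7, 4, 14, 12, 9, 5, 10, 13]
j=3: A[3]=12 ≤ 13 → i=2, swap A[2],A[3] → [7, 4, 12, 14, 9, 5, 10, 13]
j=4: A[4]=9 ≤ 13 → i=3, swap A[3],A[4] → [7, 4, 12, 9, 14, 5, 10, 13]
j=5: A[5]=5 ≤ 13 → i=4, swap A[4],A[5] → [7, 4, 12, 9, 5, 14, 10, 13]
j=6: A[6]=10 ≤ 13 → i=5, swap A[5],A[6] → [7, 4, 12, 9, 5, 10, 14, 13]
final swap A[6],A[7] → [7, 4, 12, 9, 5, 10, 13, 14]; return 6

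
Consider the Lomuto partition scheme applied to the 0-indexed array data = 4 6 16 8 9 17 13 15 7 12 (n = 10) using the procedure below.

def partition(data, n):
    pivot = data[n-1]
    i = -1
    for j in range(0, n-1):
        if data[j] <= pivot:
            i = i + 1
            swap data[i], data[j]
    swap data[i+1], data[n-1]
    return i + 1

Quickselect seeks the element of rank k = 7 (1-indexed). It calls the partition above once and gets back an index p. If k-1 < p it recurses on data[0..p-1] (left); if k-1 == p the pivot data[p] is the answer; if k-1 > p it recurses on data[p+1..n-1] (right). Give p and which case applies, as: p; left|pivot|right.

5; right

pivot = data[9] = 12; i = -1
j=0: data[0]=4 ≤ 12 → i=0, swap data[0],data[0] (no change) → 4 6 16 8 9 17 13 15 7 12
j=1: data[1]=6 ≤ 12 → i=1, swap data[1],data[1] (no change) → 4 6 16 8 9 17 13 15 7 12
j=2: data[2]=16 > 12 → no swap
j=3: data[3]=8 ≤ 12 → i=2, swap data[2],data[3] → 4 6 8 16 9 17 13 15 7 12
j=4: data[4]=9 ≤ 12 → i=3, swap data[3],data[4] → 4 6 8 9 16 17 13 15 7 12
j=5: data[5]=17 > 12 → no swap
j=6: data[6]=13 > 12 → no swap
j=7: data[7]=15 > 12 → no swap
j=8: data[8]=7 ≤ 12 → i=4, swap data[4],data[8] → 4 6 8 9 7 17 13 15 16 12
final swap data[5],data[9] → 4 6 8 9 7 12 13 15 16 17; return 5
p = 5; k-1 = 6 > 5 ⇒ right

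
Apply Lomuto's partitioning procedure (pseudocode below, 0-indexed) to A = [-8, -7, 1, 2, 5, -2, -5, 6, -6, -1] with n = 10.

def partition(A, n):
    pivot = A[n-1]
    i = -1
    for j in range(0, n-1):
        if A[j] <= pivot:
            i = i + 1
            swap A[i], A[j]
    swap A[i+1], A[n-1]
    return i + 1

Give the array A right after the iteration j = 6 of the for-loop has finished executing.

pivot=-1, i=-1
j=0: -8≤-1, i=0, swap(0,0) ⇒ [-8, -7, 1, 2, 5, -2, -5, 6, -6, -1]
j=1: -7≤-1, i=1, swap(1,1) ⇒ [-8, -7, 1, 2, 5, -2, -5, 6, -6, -1]
j=2: 1>-1, skip
j=3: 2>-1, skip
j=4: 5>-1, skip
j=5: -2≤-1, i=2, swap(2,5) ⇒ [-8, -7, -2, 2, 5, 1, -5, 6, -6, -1]
j=6: -5≤-1, i=3, swap(3,6) ⇒ [-8, -7, -2, -5, 5, 1, 2, 6, -6, -1]
(after j=6) A = [-8, -7, -2, -5, 5, 1, 2, 6, -6, -1]

[-8, -7, -2, -5, 5, 1, 2, 6, -6, -1]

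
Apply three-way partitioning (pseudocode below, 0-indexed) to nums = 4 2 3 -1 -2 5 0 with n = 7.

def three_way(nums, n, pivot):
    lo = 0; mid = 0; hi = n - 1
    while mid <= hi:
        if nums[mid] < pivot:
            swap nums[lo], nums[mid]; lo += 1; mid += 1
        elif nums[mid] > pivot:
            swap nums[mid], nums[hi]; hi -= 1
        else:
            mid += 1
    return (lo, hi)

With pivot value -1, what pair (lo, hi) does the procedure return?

(1, 1)

lo=0 mid=0 hi=6
4>-1: swap(0,6), hi=5 ⇒ 0 2 3 -1 -2 5 4
0>-1: swap(0,5), hi=4 ⇒ 5 2 3 -1 -2 0 4
5>-1: swap(0,4), hi=3 ⇒ -2 2 3 -1 5 0 4
-2<-1: swap(0,0), lo=1 mid=1 ⇒ -2 2 3 -1 5 0 4
2>-1: swap(1,3), hi=2 ⇒ -2 -1 3 2 5 0 4
-1=-1: mid=2
3>-1: swap(2,2), hi=1 ⇒ -2 -1 3 2 5 0 4
done. lo=1 hi=1; nums=-2 -1 3 2 5 0 4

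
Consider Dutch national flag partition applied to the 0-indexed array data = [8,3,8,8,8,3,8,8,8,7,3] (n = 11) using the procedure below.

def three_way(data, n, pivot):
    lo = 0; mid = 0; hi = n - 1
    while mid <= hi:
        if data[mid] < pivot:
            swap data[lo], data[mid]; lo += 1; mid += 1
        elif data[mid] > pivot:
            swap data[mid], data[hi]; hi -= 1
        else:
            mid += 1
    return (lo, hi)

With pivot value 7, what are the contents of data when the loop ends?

[3,3,3,7,8,8,8,8,8,8,8]

lo=0 mid=0 hi=10
8>7: swap(0,10), hi=9 ⇒ [3,3,8,8,8,3,8,8,8,7,8]
3<7: swap(0,0), lo=1 mid=1 ⇒ [3,3,8,8,8,3,8,8,8,7,8]
3<7: swap(1,1), lo=2 mid=2 ⇒ [3,3,8,8,8,3,8,8,8,7,8]
8>7: swap(2,9), hi=8 ⇒ [3,3,7,8,8,3,8,8,8,8,8]
7=7: mid=3
8>7: swap(3,8), hi=7 ⇒ [3,3,7,8,8,3,8,8,8,8,8]
8>7: swap(3,7), hi=6 ⇒ [3,3,7,8,8,3,8,8,8,8,8]
8>7: swap(3,6), hi=5 ⇒ [3,3,7,8,8,3,8,8,8,8,8]
8>7: swap(3,5), hi=4 ⇒ [3,3,7,3,8,8,8,8,8,8,8]
3<7: swap(2,3), lo=3 mid=4 ⇒ [3,3,3,7,8,8,8,8,8,8,8]
8>7: swap(4,4), hi=3 ⇒ [3,3,3,7,8,8,8,8,8,8,8]
done. lo=3 hi=3; data=[3,3,3,7,8,8,8,8,8,8,8]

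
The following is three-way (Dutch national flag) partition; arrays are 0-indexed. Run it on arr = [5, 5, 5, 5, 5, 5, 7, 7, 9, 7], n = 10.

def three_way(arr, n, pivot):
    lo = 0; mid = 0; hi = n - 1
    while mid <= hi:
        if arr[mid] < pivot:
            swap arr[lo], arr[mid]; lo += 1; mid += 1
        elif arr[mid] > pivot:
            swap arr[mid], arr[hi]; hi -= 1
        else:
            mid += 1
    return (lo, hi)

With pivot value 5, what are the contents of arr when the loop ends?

[5, 5, 5, 5, 5, 5, 7, 9, 7, 7]

pivot = 5; lo=0, mid=0, hi=9
arr[mid]=5=5: mid=1
arr[mid]=5=5: mid=2
arr[mid]=5=5: mid=3
arr[mid]=5=5: mid=4
arr[mid]=5=5: mid=5
arr[mid]=5=5: mid=6
arr[mid]=7>5: swap arr[6],arr[9]; hi=8 → [5, 5, 5, 5, 5, 5, 7, 7, 9, 7]
arr[mid]=7>5: swap arr[6],arr[8]; hi=7 → [5, 5, 5, 5, 5, 5, 9, 7, 7, 7]
arr[mid]=9>5: swap arr[6],arr[7]; hi=6 → [5, 5, 5, 5, 5, 5, 7, 9, 7, 7]
arr[mid]=7>5: swap arr[6],arr[6]; hi=5 → [5, 5, 5, 5, 5, 5, 7, 9, 7, 7]
end: lo=0, hi=5; arr = [5, 5, 5, 5, 5, 5, 7, 9, 7, 7]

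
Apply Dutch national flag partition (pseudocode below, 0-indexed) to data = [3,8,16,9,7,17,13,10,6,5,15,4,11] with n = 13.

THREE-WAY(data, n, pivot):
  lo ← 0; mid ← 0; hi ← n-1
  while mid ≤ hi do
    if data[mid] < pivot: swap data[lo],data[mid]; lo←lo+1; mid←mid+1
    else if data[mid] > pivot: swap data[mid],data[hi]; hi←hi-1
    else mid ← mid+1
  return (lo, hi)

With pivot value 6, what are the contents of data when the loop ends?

pivot = 6; lo=0, mid=0, hi=12
data[mid]=3<6: swap data[0],data[0]; lo=1,mid=1 → [3,8,16,9,7,17,13,10,6,5,15,4,11]
data[mid]=8>6: swap data[1],data[12]; hi=11 → [3,11,16,9,7,17,13,10,6,5,15,4,8]
data[mid]=11>6: swap data[1],data[11]; hi=10 → [3,4,16,9,7,17,13,10,6,5,15,11,8]
data[mid]=4<6: swap data[1],data[1]; lo=2,mid=2 → [3,4,16,9,7,17,13,10,6,5,15,11,8]
data[mid]=16>6: swap data[2],data[10]; hi=9 → [3,4,15,9,7,17,13,10,6,5,16,11,8]
data[mid]=15>6: swap data[2],data[9]; hi=8 → [3,4,5,9,7,17,13,10,6,15,16,11,8]
data[mid]=5<6: swap data[2],data[2]; lo=3,mid=3 → [3,4,5,9,7,17,13,10,6,15,16,11,8]
data[mid]=9>6: swap data[3],data[8]; hi=7 → [3,4,5,6,7,17,13,10,9,15,16,11,8]
data[mid]=6=6: mid=4
data[mid]=7>6: swap data[4],data[7]; hi=6 → [3,4,5,6,10,17,13,7,9,15,16,11,8]
data[mid]=10>6: swap data[4],data[6]; hi=5 → [3,4,5,6,13,17,10,7,9,15,16,11,8]
data[mid]=13>6: swap data[4],data[5]; hi=4 → [3,4,5,6,17,13,10,7,9,15,16,11,8]
data[mid]=17>6: swap data[4],data[4]; hi=3 → [3,4,5,6,17,13,10,7,9,15,16,11,8]
end: lo=3, hi=3; data = [3,4,5,6,17,13,10,7,9,15,16,11,8]

[3,4,5,6,17,13,10,7,9,15,16,11,8]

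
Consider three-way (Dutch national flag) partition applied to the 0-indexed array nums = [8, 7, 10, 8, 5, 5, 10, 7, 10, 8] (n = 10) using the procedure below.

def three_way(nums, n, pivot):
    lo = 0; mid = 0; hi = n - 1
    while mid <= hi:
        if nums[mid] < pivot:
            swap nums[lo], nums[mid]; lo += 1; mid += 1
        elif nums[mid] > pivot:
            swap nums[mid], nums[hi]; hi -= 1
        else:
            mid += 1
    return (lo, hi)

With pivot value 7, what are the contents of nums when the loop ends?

lo=0 mid=0 hi=9
8>7: swap(0,9), hi=8 ⇒ [8, 7, 10, 8, 5, 5, 10, 7, 10, 8]
8>7: swap(0,8), hi=7 ⇒ [10, 7, 10, 8, 5, 5, 10, 7, 8, 8]
10>7: swap(0,7), hi=6 ⇒ [7, 7, 10, 8, 5, 5, 10, 10, 8, 8]
7=7: mid=1
7=7: mid=2
10>7: swap(2,6), hi=5 ⇒ [7, 7, 10, 8, 5, 5, 10, 10, 8, 8]
10>7: swap(2,5), hi=4 ⇒ [7, 7, 5, 8, 5, 10, 10, 10, 8, 8]
5<7: swap(0,2), lo=1 mid=3 ⇒ [5, 7, 7, 8, 5, 10, 10, 10, 8, 8]
8>7: swap(3,4), hi=3 ⇒ [5, 7, 7, 5, 8, 10, 10, 10, 8, 8]
5<7: swap(1,3), lo=2 mid=4 ⇒ [5, 5, 7, 7, 8, 10, 10, 10, 8, 8]
done. lo=2 hi=3; nums=[5, 5, 7, 7, 8, 10, 10, 10, 8, 8]

[5, 5, 7, 7, 8, 10, 10, 10, 8, 8]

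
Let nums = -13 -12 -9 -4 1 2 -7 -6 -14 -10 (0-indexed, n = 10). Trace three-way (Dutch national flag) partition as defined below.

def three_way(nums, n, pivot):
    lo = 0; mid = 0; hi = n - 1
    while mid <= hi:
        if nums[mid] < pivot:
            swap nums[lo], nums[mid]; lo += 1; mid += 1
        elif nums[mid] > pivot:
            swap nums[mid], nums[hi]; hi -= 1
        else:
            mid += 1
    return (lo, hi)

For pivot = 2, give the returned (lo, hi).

(9, 9)

pivot = 2; lo=0, mid=0, hi=9
nums[mid]=-13<2: swap nums[0],nums[0]; lo=1,mid=1 → -13 -12 -9 -4 1 2 -7 -6 -14 -10
nums[mid]=-12<2: swap nums[1],nums[1]; lo=2,mid=2 → -13 -12 -9 -4 1 2 -7 -6 -14 -10
nums[mid]=-9<2: swap nums[2],nums[2]; lo=3,mid=3 → -13 -12 -9 -4 1 2 -7 -6 -14 -10
nums[mid]=-4<2: swap nums[3],nums[3]; lo=4,mid=4 → -13 -12 -9 -4 1 2 -7 -6 -14 -10
nums[mid]=1<2: swap nums[4],nums[4]; lo=5,mid=5 → -13 -12 -9 -4 1 2 -7 -6 -14 -10
nums[mid]=2=2: mid=6
nums[mid]=-7<2: swap nums[5],nums[6]; lo=6,mid=7 → -13 -12 -9 -4 1 -7 2 -6 -14 -10
nums[mid]=-6<2: swap nums[6],nums[7]; lo=7,mid=8 → -13 -12 -9 -4 1 -7 -6 2 -14 -10
nums[mid]=-14<2: swap nums[7],nums[8]; lo=8,mid=9 → -13 -12 -9 -4 1 -7 -6 -14 2 -10
nums[mid]=-10<2: swap nums[8],nums[9]; lo=9,mid=10 → -13 -12 -9 -4 1 -7 -6 -14 -10 2
end: lo=9, hi=9; nums = -13 -12 -9 -4 1 -7 -6 -14 -10 2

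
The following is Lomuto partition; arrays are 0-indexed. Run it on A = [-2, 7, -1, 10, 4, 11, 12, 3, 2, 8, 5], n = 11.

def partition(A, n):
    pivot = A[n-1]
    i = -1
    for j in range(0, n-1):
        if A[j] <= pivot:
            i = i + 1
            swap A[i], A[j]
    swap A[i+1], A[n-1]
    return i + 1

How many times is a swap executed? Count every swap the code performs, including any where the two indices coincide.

6

pivot = A[10] = 5; i = -1
j=0: A[0]=-2 ≤ 5 → i=0, swap A[0],A[0] (no change) → [-2, 7, -1, 10, 4, 11, 12, 3, 2, 8, 5]
j=1: A[1]=7 > 5 → no swap
j=2: A[2]=-1 ≤ 5 → i=1, swap A[1],A[2] → [-2, -1, 7, 10, 4, 11, 12, 3, 2, 8, 5]
j=3: A[3]=10 > 5 → no swap
j=4: A[4]=4 ≤ 5 → i=2, swap A[2],A[4] → [-2, -1, 4, 10, 7, 11, 12, 3, 2, 8, 5]
j=5: A[5]=11 > 5 → no swap
j=6: A[6]=12 > 5 → no swap
j=7: A[7]=3 ≤ 5 → i=3, swap A[3],A[7] → [-2, -1, 4, 3, 7, 11, 12, 10, 2, 8, 5]
j=8: A[8]=2 ≤ 5 → i=4, swap A[4],A[8] → [-2, -1, 4, 3, 2, 11, 12, 10, 7, 8, 5]
j=9: A[9]=8 > 5 → no swap
final swap A[5],A[10] → [-2, -1, 4, 3, 2, 5, 12, 10, 7, 8, 11]; return 5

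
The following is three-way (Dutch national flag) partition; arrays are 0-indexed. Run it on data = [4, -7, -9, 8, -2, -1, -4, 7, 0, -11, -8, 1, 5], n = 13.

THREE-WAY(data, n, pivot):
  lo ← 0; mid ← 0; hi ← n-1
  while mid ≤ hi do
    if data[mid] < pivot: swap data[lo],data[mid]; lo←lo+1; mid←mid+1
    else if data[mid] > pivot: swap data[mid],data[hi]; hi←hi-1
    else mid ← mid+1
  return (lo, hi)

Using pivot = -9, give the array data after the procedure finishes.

lo=0 mid=0 hi=12
4>-9: swap(0,12), hi=11 ⇒ [5, -7, -9, 8, -2, -1, -4, 7, 0, -11, -8, 1, 4]
5>-9: swap(0,11), hi=10 ⇒ [1, -7, -9, 8, -2, -1, -4, 7, 0, -11, -8, 5, 4]
1>-9: swap(0,10), hi=9 ⇒ [-8, -7, -9, 8, -2, -1, -4, 7, 0, -11, 1, 5, 4]
-8>-9: swap(0,9), hi=8 ⇒ [-11, -7, -9, 8, -2, -1, -4, 7, 0, -8, 1, 5, 4]
-11<-9: swap(0,0), lo=1 mid=1 ⇒ [-11, -7, -9, 8, -2, -1, -4, 7, 0, -8, 1, 5, 4]
-7>-9: swap(1,8), hi=7 ⇒ [-11, 0, -9, 8, -2, -1, -4, 7, -7, -8, 1, 5, 4]
0>-9: swap(1,7), hi=6 ⇒ [-11, 7, -9, 8, -2, -1, -4, 0, -7, -8, 1, 5, 4]
7>-9: swap(1,6), hi=5 ⇒ [-11, -4, -9, 8, -2, -1, 7, 0, -7, -8, 1, 5, 4]
-4>-9: swap(1,5), hi=4 ⇒ [-11, -1, -9, 8, -2, -4, 7, 0, -7, -8, 1, 5, 4]
-1>-9: swap(1,4), hi=3 ⇒ [-11, -2, -9, 8, -1, -4, 7, 0, -7, -8, 1, 5, 4]
-2>-9: swap(1,3), hi=2 ⇒ [-11, 8, -9, -2, -1, -4, 7, 0, -7, -8, 1, 5, 4]
8>-9: swap(1,2), hi=1 ⇒ [-11, -9, 8, -2, -1, -4, 7, 0, -7, -8, 1, 5, 4]
-9=-9: mid=2
done. lo=1 hi=1; data=[-11, -9, 8, -2, -1, -4, 7, 0, -7, -8, 1, 5, 4]

[-11, -9, 8, -2, -1, -4, 7, 0, -7, -8, 1, 5, 4]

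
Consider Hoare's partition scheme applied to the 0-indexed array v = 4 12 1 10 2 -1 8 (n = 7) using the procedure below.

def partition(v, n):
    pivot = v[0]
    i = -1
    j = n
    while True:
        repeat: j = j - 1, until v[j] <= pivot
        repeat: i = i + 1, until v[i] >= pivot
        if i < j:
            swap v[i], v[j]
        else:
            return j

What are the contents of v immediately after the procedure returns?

pivot = v[0] = 4; i = -1, j = 7
j→5 (v[5]=-1≤4), i→0 (v[0]=4≥4); i<j, swap → -1 12 1 10 2 4 8
j→4 (v[4]=2≤4), i→1 (v[1]=12≥4); i<j, swap → -1 2 1 10 12 4 8
j→2, i→3; i≥j, return j=2. v = -1 2 1 10 12 4 8

-1 2 1 10 12 4 8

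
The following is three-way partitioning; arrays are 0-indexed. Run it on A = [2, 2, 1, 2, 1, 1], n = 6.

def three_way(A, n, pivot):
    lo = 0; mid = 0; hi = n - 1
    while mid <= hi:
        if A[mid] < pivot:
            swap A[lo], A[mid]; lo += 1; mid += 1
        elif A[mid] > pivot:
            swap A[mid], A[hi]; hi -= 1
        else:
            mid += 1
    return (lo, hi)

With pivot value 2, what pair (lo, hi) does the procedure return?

(3, 5)

lo=0 mid=0 hi=5
2=2: mid=1
2=2: mid=2
1<2: swap(0,2), lo=1 mid=3 ⇒ [1, 2, 2, 2, 1, 1]
2=2: mid=4
1<2: swap(1,4), lo=2 mid=5 ⇒ [1, 1, 2, 2, 2, 1]
1<2: swap(2,5), lo=3 mid=6 ⇒ [1, 1, 1, 2, 2, 2]
done. lo=3 hi=5; A=[1, 1, 1, 2, 2, 2]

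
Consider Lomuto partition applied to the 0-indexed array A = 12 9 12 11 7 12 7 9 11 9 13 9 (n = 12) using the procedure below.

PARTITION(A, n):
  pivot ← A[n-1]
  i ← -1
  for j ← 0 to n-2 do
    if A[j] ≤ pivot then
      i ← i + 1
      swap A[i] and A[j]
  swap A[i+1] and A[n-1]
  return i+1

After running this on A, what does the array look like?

9 7 7 9 9 9 12 11 11 12 13 12

pivot = A[11] = 9; i = -1
j=0: A[0]=12 > 9 → no swap
j=1: A[1]=9 ≤ 9 → i=0, swap A[0],A[1] → 9 12 12 11 7 12 7 9 11 9 13 9
j=2: A[2]=12 > 9 → no swap
j=3: A[3]=11 > 9 → no swap
j=4: A[4]=7 ≤ 9 → i=1, swap A[1],A[4] → 9 7 12 11 12 12 7 9 11 9 13 9
j=5: A[5]=12 > 9 → no swap
j=6: A[6]=7 ≤ 9 → i=2, swap A[2],A[6] → 9 7 7 11 12 12 12 9 11 9 13 9
j=7: A[7]=9 ≤ 9 → i=3, swap A[3],A[7] → 9 7 7 9 12 12 12 11 11 9 13 9
j=8: A[8]=11 > 9 → no swap
j=9: A[9]=9 ≤ 9 → i=4, swap A[4],A[9] → 9 7 7 9 9 12 12 11 11 12 13 9
j=10: A[10]=13 > 9 → no swap
final swap A[5],A[11] → 9 7 7 9 9 9 12 11 11 12 13 12; return 5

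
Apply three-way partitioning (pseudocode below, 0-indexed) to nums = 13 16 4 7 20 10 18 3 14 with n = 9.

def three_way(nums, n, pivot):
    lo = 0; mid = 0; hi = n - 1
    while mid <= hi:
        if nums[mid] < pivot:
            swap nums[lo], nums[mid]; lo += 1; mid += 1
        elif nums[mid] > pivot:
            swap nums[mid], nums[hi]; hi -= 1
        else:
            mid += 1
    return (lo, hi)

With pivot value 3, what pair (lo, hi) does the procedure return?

(0, 0)

lo=0 mid=0 hi=8
13>3: swap(0,8), hi=7 ⇒ 14 16 4 7 20 10 18 3 13
14>3: swap(0,7), hi=6 ⇒ 3 16 4 7 20 10 18 14 13
3=3: mid=1
16>3: swap(1,6), hi=5 ⇒ 3 18 4 7 20 10 16 14 13
18>3: swap(1,5), hi=4 ⇒ 3 10 4 7 20 18 16 14 13
10>3: swap(1,4), hi=3 ⇒ 3 20 4 7 10 18 16 14 13
20>3: swap(1,3), hi=2 ⇒ 3 7 4 20 10 18 16 14 13
7>3: swap(1,2), hi=1 ⇒ 3 4 7 20 10 18 16 14 13
4>3: swap(1,1), hi=0 ⇒ 3 4 7 20 10 18 16 14 13
done. lo=0 hi=0; nums=3 4 7 20 10 18 16 14 13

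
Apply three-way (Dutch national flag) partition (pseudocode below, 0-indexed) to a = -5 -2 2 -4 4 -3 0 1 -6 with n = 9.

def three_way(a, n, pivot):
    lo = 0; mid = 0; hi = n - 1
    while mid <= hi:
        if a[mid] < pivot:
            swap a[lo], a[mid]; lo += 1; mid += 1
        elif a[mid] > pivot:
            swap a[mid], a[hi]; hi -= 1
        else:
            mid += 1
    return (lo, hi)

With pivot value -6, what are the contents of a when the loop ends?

-6 2 -4 4 -3 0 1 -2 -5

lo=0 mid=0 hi=8
-5>-6: swap(0,8), hi=7 ⇒ -6 -2 2 -4 4 -3 0 1 -5
-6=-6: mid=1
-2>-6: swap(1,7), hi=6 ⇒ -6 1 2 -4 4 -3 0 -2 -5
1>-6: swap(1,6), hi=5 ⇒ -6 0 2 -4 4 -3 1 -2 -5
0>-6: swap(1,5), hi=4 ⇒ -6 -3 2 -4 4 0 1 -2 -5
-3>-6: swap(1,4), hi=3 ⇒ -6 4 2 -4 -3 0 1 -2 -5
4>-6: swap(1,3), hi=2 ⇒ -6 -4 2 4 -3 0 1 -2 -5
-4>-6: swap(1,2), hi=1 ⇒ -6 2 -4 4 -3 0 1 -2 -5
2>-6: swap(1,1), hi=0 ⇒ -6 2 -4 4 -3 0 1 -2 -5
done. lo=0 hi=0; a=-6 2 -4 4 -3 0 1 -2 -5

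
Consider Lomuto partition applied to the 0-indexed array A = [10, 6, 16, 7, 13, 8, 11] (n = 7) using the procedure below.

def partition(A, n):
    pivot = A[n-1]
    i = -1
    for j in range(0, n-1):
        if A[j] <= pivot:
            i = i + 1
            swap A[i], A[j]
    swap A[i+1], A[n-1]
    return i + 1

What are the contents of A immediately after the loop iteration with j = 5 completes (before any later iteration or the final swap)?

pivot=11, i=-1
j=0: 10≤11, i=0, swap(0,0) ⇒ [10, 6, 16, 7, 13, 8, 11]
j=1: 6≤11, i=1, swap(1,1) ⇒ [10, 6, 16, 7, 13, 8, 11]
j=2: 16>11, skip
j=3: 7≤11, i=2, swap(2,3) ⇒ [10, 6, 7, 16, 13, 8, 11]
j=4: 13>11, skip
j=5: 8≤11, i=3, swap(3,5) ⇒ [10, 6, 7, 8, 13, 16, 11]
(after j=5) A = [10, 6, 7, 8, 13, 16, 11]

[10, 6, 7, 8, 13, 16, 11]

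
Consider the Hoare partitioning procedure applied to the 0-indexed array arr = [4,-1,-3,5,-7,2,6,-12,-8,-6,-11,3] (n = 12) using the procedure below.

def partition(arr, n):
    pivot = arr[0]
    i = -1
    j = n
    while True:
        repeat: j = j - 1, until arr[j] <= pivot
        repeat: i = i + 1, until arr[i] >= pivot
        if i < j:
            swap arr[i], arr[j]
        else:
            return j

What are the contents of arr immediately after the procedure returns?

pivot = arr[0] = 4; i = -1, j = 12
j→11 (arr[11]=3≤4), i→0 (arr[0]=4≥4); i<j, swap → [3,-1,-3,5,-7,2,6,-12,-8,-6,-11,4]
j→10 (arr[10]=-11≤4), i→3 (arr[3]=5≥4); i<j, swap → [3,-1,-3,-11,-7,2,6,-12,-8,-6,5,4]
j→9 (arr[9]=-6≤4), i→6 (arr[6]=6≥4); i<j, swap → [3,-1,-3,-11,-7,2,-6,-12,-8,6,5,4]
j→8, i→9; i≥j, return j=8. arr = [3,-1,-3,-11,-7,2,-6,-12,-8,6,5,4]

[3,-1,-3,-11,-7,2,-6,-12,-8,6,5,4]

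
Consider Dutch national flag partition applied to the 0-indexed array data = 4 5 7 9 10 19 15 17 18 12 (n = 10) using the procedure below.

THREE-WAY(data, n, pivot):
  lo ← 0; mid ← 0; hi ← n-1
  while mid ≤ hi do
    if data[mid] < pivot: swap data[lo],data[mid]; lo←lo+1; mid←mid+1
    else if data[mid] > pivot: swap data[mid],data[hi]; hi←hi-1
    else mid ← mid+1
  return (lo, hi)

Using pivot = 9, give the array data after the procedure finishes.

4 5 7 9 19 15 17 18 12 10

pivot = 9; lo=0, mid=0, hi=9
data[mid]=4<9: swap data[0],data[0]; lo=1,mid=1 → 4 5 7 9 10 19 15 17 18 12
data[mid]=5<9: swap data[1],data[1]; lo=2,mid=2 → 4 5 7 9 10 19 15 17 18 12
data[mid]=7<9: swap data[2],data[2]; lo=3,mid=3 → 4 5 7 9 10 19 15 17 18 12
data[mid]=9=9: mid=4
data[mid]=10>9: swap data[4],data[9]; hi=8 → 4 5 7 9 12 19 15 17 18 10
data[mid]=12>9: swap data[4],data[8]; hi=7 → 4 5 7 9 18 19 15 17 12 10
data[mid]=18>9: swap data[4],data[7]; hi=6 → 4 5 7 9 17 19 15 18 12 10
data[mid]=17>9: swap data[4],data[6]; hi=5 → 4 5 7 9 15 19 17 18 12 10
data[mid]=15>9: swap data[4],data[5]; hi=4 → 4 5 7 9 19 15 17 18 12 10
data[mid]=19>9: swap data[4],data[4]; hi=3 → 4 5 7 9 19 15 17 18 12 10
end: lo=3, hi=3; data = 4 5 7 9 19 15 17 18 12 10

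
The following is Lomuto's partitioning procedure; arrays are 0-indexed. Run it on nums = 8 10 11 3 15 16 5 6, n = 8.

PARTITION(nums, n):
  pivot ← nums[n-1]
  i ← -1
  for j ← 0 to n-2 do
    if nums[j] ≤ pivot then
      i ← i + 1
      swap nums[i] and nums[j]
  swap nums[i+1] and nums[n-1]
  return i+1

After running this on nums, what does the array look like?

3 5 6 8 15 16 10 11

pivot = nums[7] = 6; i = -1
j=0: nums[0]=8 > 6 → no swap
j=1: nums[1]=10 > 6 → no swap
j=2: nums[2]=11 > 6 → no swap
j=3: nums[3]=3 ≤ 6 → i=0, swap nums[0],nums[3] → 3 10 11 8 15 16 5 6
j=4: nums[4]=15 > 6 → no swap
j=5: nums[5]=16 > 6 → no swap
j=6: nums[6]=5 ≤ 6 → i=1, swap nums[1],nums[6] → 3 5 11 8 15 16 10 6
final swap nums[2],nums[7] → 3 5 6 8 15 16 10 11; return 2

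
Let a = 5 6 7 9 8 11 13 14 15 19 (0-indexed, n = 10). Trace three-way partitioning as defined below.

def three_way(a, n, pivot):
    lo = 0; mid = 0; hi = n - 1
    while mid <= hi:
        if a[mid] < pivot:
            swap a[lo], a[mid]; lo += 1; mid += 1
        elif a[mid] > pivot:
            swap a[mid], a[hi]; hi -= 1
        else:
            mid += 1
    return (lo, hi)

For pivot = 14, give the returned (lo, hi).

pivot = 14; lo=0, mid=0, hi=9
a[mid]=5<14: swap a[0],a[0]; lo=1,mid=1 → 5 6 7 9 8 11 13 14 15 19
a[mid]=6<14: swap a[1],a[1]; lo=2,mid=2 → 5 6 7 9 8 11 13 14 15 19
a[mid]=7<14: swap a[2],a[2]; lo=3,mid=3 → 5 6 7 9 8 11 13 14 15 19
a[mid]=9<14: swap a[3],a[3]; lo=4,mid=4 → 5 6 7 9 8 11 13 14 15 19
a[mid]=8<14: swap a[4],a[4]; lo=5,mid=5 → 5 6 7 9 8 11 13 14 15 19
a[mid]=11<14: swap a[5],a[5]; lo=6,mid=6 → 5 6 7 9 8 11 13 14 15 19
a[mid]=13<14: swap a[6],a[6]; lo=7,mid=7 → 5 6 7 9 8 11 13 14 15 19
a[mid]=14=14: mid=8
a[mid]=15>14: swap a[8],a[9]; hi=8 → 5 6 7 9 8 11 13 14 19 15
a[mid]=19>14: swap a[8],a[8]; hi=7 → 5 6 7 9 8 11 13 14 19 15
end: lo=7, hi=7; a = 5 6 7 9 8 11 13 14 19 15

(7, 7)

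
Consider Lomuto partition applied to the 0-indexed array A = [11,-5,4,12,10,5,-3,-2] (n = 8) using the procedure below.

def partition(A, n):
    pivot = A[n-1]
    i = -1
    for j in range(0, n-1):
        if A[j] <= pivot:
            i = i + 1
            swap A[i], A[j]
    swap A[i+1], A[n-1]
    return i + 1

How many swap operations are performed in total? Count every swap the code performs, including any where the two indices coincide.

pivot = A[7] = -2; i = -1
j=0: A[0]=11 > -2 → no swap
j=1: A[1]=-5 ≤ -2 → i=0, swap A[0],A[1] → [-5,11,4,12,10,5,-3,-2]
j=2: A[2]=4 > -2 → no swap
j=3: A[3]=12 > -2 → no swap
j=4: A[4]=10 > -2 → no swap
j=5: A[5]=5 > -2 → no swap
j=6: A[6]=-3 ≤ -2 → i=1, swap A[1],A[6] → [-5,-3,4,12,10,5,11,-2]
final swap A[2],A[7] → [-5,-3,-2,12,10,5,11,4]; return 2

3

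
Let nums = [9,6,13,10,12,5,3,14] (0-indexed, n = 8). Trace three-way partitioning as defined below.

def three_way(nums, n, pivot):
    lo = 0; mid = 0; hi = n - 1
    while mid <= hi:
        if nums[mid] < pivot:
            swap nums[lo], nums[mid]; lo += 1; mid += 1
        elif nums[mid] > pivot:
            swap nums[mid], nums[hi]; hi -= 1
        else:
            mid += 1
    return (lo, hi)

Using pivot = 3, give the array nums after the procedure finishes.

pivot = 3; lo=0, mid=0, hi=7
nums[mid]=9>3: swap nums[0],nums[7]; hi=6 → [14,6,13,10,12,5,3,9]
nums[mid]=14>3: swap nums[0],nums[6]; hi=5 → [3,6,13,10,12,5,14,9]
nums[mid]=3=3: mid=1
nums[mid]=6>3: swap nums[1],nums[5]; hi=4 → [3,5,13,10,12,6,14,9]
nums[mid]=5>3: swap nums[1],nums[4]; hi=3 → [3,12,13,10,5,6,14,9]
nums[mid]=12>3: swap nums[1],nums[3]; hi=2 → [3,10,13,12,5,6,14,9]
nums[mid]=10>3: swap nums[1],nums[2]; hi=1 → [3,13,10,12,5,6,14,9]
nums[mid]=13>3: swap nums[1],nums[1]; hi=0 → [3,13,10,12,5,6,14,9]
end: lo=0, hi=0; nums = [3,13,10,12,5,6,14,9]

[3,13,10,12,5,6,14,9]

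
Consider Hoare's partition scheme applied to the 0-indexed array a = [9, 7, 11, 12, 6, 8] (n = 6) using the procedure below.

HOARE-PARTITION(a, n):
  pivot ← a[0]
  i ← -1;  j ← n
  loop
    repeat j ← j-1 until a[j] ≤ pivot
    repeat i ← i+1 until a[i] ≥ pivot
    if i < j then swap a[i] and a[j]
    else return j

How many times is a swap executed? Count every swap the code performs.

pivot = a[0] = 9; i = -1, j = 6
j→5 (a[5]=8≤9), i→0 (a[0]=9≥9); i<j, swap → [8, 7, 11, 12, 6, 9]
j→4 (a[4]=6≤9), i→2 (a[2]=11≥9); i<j, swap → [8, 7, 6, 12, 11, 9]
j→2, i→3; i≥j, return j=2. a = [8, 7, 6, 12, 11, 9]

2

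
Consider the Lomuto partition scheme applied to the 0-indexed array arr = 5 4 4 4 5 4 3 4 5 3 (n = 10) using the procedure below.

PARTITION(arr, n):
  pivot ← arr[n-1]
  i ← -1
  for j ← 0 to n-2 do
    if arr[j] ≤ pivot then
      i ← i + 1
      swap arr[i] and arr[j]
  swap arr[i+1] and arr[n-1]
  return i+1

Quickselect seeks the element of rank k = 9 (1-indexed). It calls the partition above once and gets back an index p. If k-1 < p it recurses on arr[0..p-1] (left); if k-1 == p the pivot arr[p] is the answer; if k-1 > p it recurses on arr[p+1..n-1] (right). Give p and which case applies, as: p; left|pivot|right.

pivot = arr[9] = 3; i = -1
j=0: arr[0]=5 > 3 → no swap
j=1: arr[1]=4 > 3 → no swap
j=2: arr[2]=4 > 3 → no swap
j=3: arr[3]=4 > 3 → no swap
j=4: arr[4]=5 > 3 → no swap
j=5: arr[5]=4 > 3 → no swap
j=6: arr[6]=3 ≤ 3 → i=0, swap arr[0],arr[6] → 3 4 4 4 5 4 5 4 5 3
j=7: arr[7]=4 > 3 → no swap
j=8: arr[8]=5 > 3 → no swap
final swap arr[1],arr[9] → 3 3 4 4 5 4 5 4 5 4; return 1
p = 1; k-1 = 8 > 1 ⇒ right

1; right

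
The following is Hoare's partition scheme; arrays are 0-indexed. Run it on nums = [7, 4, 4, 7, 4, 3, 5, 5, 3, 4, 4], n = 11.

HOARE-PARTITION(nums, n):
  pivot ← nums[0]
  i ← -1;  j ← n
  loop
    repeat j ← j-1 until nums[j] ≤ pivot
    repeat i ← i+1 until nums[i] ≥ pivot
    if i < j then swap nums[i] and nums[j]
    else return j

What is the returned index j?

8

pivot=7
j stops at 10 (4), i stops at 0 (7); swap ⇒ [4, 4, 4, 7, 4, 3, 5, 5, 3, 4, 7]
j stops at 9 (4), i stops at 3 (7); swap ⇒ [4, 4, 4, 4, 4, 3, 5, 5, 3, 7, 7]
j stops at 8, i stops at 9; i≥j ⇒ return 8. nums=[4, 4, 4, 4, 4, 3, 5, 5, 3, 7, 7]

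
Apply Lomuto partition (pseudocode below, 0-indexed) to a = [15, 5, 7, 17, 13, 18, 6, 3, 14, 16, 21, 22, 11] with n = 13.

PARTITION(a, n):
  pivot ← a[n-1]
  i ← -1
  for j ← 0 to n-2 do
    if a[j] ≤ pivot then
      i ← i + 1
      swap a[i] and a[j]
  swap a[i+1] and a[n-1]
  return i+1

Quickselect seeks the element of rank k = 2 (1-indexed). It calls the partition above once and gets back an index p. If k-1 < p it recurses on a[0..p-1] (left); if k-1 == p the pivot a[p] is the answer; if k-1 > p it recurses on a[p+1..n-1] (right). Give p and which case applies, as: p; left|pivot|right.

4; left

pivot=11, i=-1
j=0: 15>11, skip
j=1: 5≤11, i=0, swap(0,1) ⇒ [5, 15, 7, 17, 13, 18, 6, 3, 14, 16, 21, 22, 11]
j=2: 7≤11, i=1, swap(1,2) ⇒ [5, 7, 15, 17, 13, 18, 6, 3, 14, 16, 21, 22, 11]
j=3: 17>11, skip
j=4: 13>11, skip
j=5: 18>11, skip
j=6: 6≤11, i=2, swap(2,6) ⇒ [5, 7, 6, 17, 13, 18, 15, 3, 14, 16, 21, 22, 11]
j=7: 3≤11, i=3, swap(3,7) ⇒ [5, 7, 6, 3, 13, 18, 15, 17, 14, 16, 21, 22, 11]
j=8: 14>11, skip
j=9: 16>11, skip
j=10: 21>11, skip
j=11: 22>11, skip
swap(4,12) ⇒ [5, 7, 6, 3, 11, 18, 15, 17, 14, 16, 21, 22, 13]; return 4
p = 4; k-1 = 1 < 4 ⇒ left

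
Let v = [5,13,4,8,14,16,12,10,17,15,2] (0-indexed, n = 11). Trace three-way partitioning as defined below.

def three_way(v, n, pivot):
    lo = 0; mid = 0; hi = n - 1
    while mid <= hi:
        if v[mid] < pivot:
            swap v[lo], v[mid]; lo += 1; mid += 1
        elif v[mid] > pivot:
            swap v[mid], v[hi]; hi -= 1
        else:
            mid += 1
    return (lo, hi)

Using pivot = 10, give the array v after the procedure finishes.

pivot = 10; lo=0, mid=0, hi=10
v[mid]=5<10: swap v[0],v[0]; lo=1,mid=1 → [5,13,4,8,14,16,12,10,17,15,2]
v[mid]=13>10: swap v[1],v[10]; hi=9 → [5,2,4,8,14,16,12,10,17,15,13]
v[mid]=2<10: swap v[1],v[1]; lo=2,mid=2 → [5,2,4,8,14,16,12,10,17,15,13]
v[mid]=4<10: swap v[2],v[2]; lo=3,mid=3 → [5,2,4,8,14,16,12,10,17,15,13]
v[mid]=8<10: swap v[3],v[3]; lo=4,mid=4 → [5,2,4,8,14,16,12,10,17,15,13]
v[mid]=14>10: swap v[4],v[9]; hi=8 → [5,2,4,8,15,16,12,10,17,14,13]
v[mid]=15>10: swap v[4],v[8]; hi=7 → [5,2,4,8,17,16,12,10,15,14,13]
v[mid]=17>10: swap v[4],v[7]; hi=6 → [5,2,4,8,10,16,12,17,15,14,13]
v[mid]=10=10: mid=5
v[mid]=16>10: swap v[5],v[6]; hi=5 → [5,2,4,8,10,12,16,17,15,14,13]
v[mid]=12>10: swap v[5],v[5]; hi=4 → [5,2,4,8,10,12,16,17,15,14,13]
end: lo=4, hi=4; v = [5,2,4,8,10,12,16,17,15,14,13]

[5,2,4,8,10,12,16,17,15,14,13]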